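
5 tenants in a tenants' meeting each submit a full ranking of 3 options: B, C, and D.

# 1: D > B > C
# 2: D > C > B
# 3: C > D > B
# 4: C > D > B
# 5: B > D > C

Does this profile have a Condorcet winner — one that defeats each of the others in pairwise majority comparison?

Yes

Head-to-head results (5 voters total):
B vs C: C wins 3–2.
B vs D: D wins 4–1.
C vs D: D wins 3–2.
D beats each rival — B (4–1), C (3–2) — so D is the Condorcet winner.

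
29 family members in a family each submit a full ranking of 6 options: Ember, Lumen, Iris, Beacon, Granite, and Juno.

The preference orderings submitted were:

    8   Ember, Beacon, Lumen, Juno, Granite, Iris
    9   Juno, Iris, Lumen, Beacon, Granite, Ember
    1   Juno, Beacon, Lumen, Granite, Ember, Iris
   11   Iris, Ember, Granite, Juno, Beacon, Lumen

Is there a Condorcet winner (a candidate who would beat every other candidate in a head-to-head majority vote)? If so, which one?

None — there is no Condorcet winner

Head-to-head results (29 voters total):
Ember vs Lumen: Ember wins 19–10.
Ember vs Iris: Iris wins 20–9.
Ember vs Beacon: Ember wins 19–10.
Ember vs Granite: Ember wins 19–10.
Ember vs Juno: Ember wins 19–10.
Lumen vs Iris: Iris wins 20–9.
Lumen vs Beacon: Beacon wins 20–9.
Lumen vs Granite: Lumen wins 18–11.
Lumen vs Juno: Juno wins 21–8.
Iris vs Beacon: Iris wins 20–9.
Iris vs Granite: Iris wins 20–9.
Iris vs Juno: Juno wins 18–11.
Beacon vs Granite: Beacon wins 18–11.
Beacon vs Juno: Juno wins 21–8.
Granite vs Juno: Juno wins 18–11.
No candidate beats all others: Ember beats Juno beats Iris beats Ember, a majority cycle.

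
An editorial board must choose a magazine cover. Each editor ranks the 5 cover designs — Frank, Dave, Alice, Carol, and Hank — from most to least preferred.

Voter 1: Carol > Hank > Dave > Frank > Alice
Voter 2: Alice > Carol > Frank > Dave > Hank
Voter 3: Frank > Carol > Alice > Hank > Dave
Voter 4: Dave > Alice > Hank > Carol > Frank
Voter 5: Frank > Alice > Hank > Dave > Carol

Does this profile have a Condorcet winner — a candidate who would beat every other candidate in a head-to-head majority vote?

No

Head-to-head results (5 voters total):
Frank vs Dave: Frank wins 3–2.
Frank vs Alice: Frank wins 3–2.
Frank vs Carol: Carol wins 3–2.
Frank vs Hank: Frank wins 3–2.
Dave vs Alice: Alice wins 3–2.
Dave vs Carol: Carol wins 3–2.
Dave vs Hank: Hank wins 3–2.
Alice vs Carol: Alice wins 3–2.
Alice vs Hank: Alice wins 4–1.
Carol vs Hank: Carol wins 3–2.
No candidate beats all others: Frank beats Alice beats Carol beats Frank, a majority cycle.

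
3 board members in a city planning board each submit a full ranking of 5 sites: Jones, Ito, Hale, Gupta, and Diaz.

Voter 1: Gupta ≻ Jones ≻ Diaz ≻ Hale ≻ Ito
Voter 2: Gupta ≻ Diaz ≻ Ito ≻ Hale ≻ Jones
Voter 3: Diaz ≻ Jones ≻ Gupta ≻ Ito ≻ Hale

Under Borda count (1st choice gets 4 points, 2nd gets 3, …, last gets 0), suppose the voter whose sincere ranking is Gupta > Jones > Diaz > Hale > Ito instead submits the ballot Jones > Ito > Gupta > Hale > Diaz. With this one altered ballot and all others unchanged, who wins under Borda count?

Gupta

Borda totals with the altered ballot: Jones 7, Ito 6, Hale 2, Gupta 8, Diaz 7.
The winner is unchanged: still Gupta.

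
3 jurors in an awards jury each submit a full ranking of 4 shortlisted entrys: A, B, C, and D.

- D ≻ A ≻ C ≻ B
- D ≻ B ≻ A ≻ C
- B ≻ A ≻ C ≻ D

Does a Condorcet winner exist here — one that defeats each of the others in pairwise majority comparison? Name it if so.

Head-to-head results (3 voters total):
A vs B: B wins 2–1.
A vs C: A wins 3–0.
A vs D: D wins 2–1.
B vs C: B wins 2–1.
B vs D: D wins 2–1.
C vs D: D wins 2–1.
D beats each rival — A (2–1), B (2–1), C (2–1) — so D is the Condorcet winner.

D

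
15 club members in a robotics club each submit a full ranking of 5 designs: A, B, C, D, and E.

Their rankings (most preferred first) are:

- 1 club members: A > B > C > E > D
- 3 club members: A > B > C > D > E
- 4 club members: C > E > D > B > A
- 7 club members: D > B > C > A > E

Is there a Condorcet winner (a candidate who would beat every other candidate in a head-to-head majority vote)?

Head-to-head results (15 voters total):
A vs B: B wins 11–4.
A vs C: C wins 11–4.
A vs D: D wins 11–4.
A vs E: A wins 11–4.
B vs C: B wins 11–4.
B vs D: D wins 11–4.
B vs E: B wins 11–4.
C vs D: C wins 8–7.
C vs E: C wins 15–0.
D vs E: D wins 10–5.
No candidate beats all others: B beats C beats D beats B, a majority cycle.

No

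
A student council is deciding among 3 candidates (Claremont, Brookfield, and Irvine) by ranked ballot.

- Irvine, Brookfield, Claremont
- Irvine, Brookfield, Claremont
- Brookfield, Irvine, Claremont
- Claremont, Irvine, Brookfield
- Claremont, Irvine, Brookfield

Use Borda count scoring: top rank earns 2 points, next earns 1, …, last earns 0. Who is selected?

Irvine

Borda scores:
  Claremont: 0 + 0 + 0 + 2 + 2 = 4
  Brookfield: 1 + 1 + 2 + 0 + 0 = 4
  Irvine: 2 + 2 + 1 + 1 + 1 = 7
Irvine has the highest total.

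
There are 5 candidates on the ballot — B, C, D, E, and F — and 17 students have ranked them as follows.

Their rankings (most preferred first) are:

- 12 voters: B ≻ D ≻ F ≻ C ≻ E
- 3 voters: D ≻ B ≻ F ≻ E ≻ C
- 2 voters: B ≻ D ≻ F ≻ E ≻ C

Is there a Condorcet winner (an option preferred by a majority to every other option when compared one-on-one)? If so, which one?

Head-to-head results (17 voters total):
B vs C: B wins 17–0.
B vs D: B wins 14–3.
B vs E: B wins 17–0.
B vs F: B wins 17–0.
C vs D: D wins 17–0.
C vs E: C wins 12–5.
C vs F: F wins 17–0.
D vs E: D wins 17–0.
D vs F: D wins 17–0.
E vs F: F wins 17–0.
B beats each rival — C (17–0), D (14–3), E (17–0), F (17–0) — so B is the Condorcet winner.

B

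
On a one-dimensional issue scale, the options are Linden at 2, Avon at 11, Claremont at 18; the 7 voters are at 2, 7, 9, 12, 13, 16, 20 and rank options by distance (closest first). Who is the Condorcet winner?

With single-peaked preferences on a line, the Condorcet winner is the candidate closest to the median voter.
The median voter (position 12) is closest to Avon at 11.
Check: Avon vs Claremont — voters closer to Avon: 5 of 7.

Avon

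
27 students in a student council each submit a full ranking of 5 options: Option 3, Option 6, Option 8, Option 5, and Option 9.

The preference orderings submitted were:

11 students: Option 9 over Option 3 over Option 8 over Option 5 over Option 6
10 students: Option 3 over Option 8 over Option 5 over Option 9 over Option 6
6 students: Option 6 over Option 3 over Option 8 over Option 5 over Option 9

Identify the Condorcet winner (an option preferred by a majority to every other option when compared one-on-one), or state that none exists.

Head-to-head results (27 voters total):
Option 3 vs Option 6: Option 3 wins 21–6.
Option 3 vs Option 8: Option 3 wins 27–0.
Option 3 vs Option 5: Option 3 wins 27–0.
Option 3 vs Option 9: Option 3 wins 16–11.
Option 6 vs Option 8: Option 8 wins 21–6.
Option 6 vs Option 5: Option 5 wins 21–6.
Option 6 vs Option 9: Option 9 wins 21–6.
Option 8 vs Option 5: Option 8 wins 27–0.
Option 8 vs Option 9: Option 8 wins 16–11.
Option 5 vs Option 9: Option 5 wins 16–11.
Option 3 beats each rival — Option 6 (21–6), Option 8 (27–0), Option 5 (27–0), Option 9 (16–11) — so Option 3 is the Condorcet winner.

Option 3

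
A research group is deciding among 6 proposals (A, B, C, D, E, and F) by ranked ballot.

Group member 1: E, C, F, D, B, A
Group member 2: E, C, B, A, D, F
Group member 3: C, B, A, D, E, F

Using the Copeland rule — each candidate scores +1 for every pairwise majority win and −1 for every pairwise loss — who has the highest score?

E

Pairwise results:
  A vs B: B wins 3–0.
  A vs C: C wins 3–0.
  A vs D: A wins 2–1.
  A vs E: E wins 2–1.
  A vs F: A wins 2–1.
  B vs C: C wins 3–0.
  B vs D: B wins 2–1.
  B vs E: E wins 2–1.
  B vs F: B wins 2–1.
  C vs D: C wins 3–0.
  C vs E: E wins 2–1.
  C vs F: C wins 3–0.
  D vs E: E wins 2–1.
  D vs F: D wins 2–1.
  E vs F: E wins 3–0.
Copeland scores (wins − losses):
  A: 2 − 3 = -1
  B: 3 − 2 = 1
  C: 4 − 1 = 3
  D: 1 − 4 = -3
  E: 5 − 0 = 5
  F: 0 − 5 = -5
E has the best Copeland score.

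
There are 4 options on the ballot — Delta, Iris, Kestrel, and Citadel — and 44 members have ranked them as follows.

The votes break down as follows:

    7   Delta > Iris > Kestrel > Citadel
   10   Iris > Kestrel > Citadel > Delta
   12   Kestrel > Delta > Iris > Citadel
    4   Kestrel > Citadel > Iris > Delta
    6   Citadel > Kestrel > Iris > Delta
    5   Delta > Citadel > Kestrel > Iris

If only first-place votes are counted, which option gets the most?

First-place vote totals:
  Delta: 12
  Iris: 10
  Kestrel: 16
  Citadel: 6
Kestrel has the most first-place votes.

Kestrel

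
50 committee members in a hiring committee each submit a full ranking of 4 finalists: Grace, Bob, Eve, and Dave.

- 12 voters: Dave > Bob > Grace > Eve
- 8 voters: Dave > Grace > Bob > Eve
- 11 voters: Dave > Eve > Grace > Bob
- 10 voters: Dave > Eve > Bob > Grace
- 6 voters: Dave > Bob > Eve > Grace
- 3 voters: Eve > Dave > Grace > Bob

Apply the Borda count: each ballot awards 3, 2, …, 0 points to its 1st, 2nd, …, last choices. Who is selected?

Borda scores:
  Grace: 12·1 + 8·2 + 11·1 + 10·0 + 6·0 + 3·1 = 42
  Bob: 12·2 + 8·1 + 11·0 + 10·1 + 6·2 + 3·0 = 54
  Eve: 12·0 + 8·0 + 11·2 + 10·2 + 6·1 + 3·3 = 57
  Dave: 12·3 + 8·3 + 11·3 + 10·3 + 6·3 + 3·2 = 147
Dave has the highest total.

Dave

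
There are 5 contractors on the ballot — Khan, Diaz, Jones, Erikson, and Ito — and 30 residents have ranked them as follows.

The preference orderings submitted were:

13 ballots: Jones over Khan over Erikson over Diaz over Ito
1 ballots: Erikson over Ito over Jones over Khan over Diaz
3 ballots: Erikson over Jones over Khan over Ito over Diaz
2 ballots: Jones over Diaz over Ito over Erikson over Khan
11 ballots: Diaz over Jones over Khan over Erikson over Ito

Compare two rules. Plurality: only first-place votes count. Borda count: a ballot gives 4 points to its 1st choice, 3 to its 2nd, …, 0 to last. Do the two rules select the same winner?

Plurality first-place counts: Khan 0, Diaz 11, Jones 15, Erikson 4, Ito 0 → Jones.
Borda totals: Khan 68, Diaz 63, Jones 104, Erikson 55, Ito 10 → Jones.
The two rules agree on Jones.

Yes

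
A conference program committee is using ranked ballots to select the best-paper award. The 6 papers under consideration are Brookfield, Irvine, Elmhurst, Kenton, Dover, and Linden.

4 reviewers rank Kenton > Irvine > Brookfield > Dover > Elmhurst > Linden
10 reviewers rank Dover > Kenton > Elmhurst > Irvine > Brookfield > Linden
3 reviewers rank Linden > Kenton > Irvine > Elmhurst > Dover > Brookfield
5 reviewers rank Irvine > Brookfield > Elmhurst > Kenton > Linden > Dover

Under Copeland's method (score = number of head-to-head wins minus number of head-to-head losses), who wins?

Pairwise results:
  Brookfield vs Irvine: Irvine wins 22–0.
  Brookfield vs Elmhurst: Elmhurst wins 13–9.
  Brookfield vs Kenton: Kenton wins 17–5.
  Brookfield vs Dover: Dover wins 13–9.
  Brookfield vs Linden: Brookfield wins 19–3.
  Irvine vs Elmhurst: Irvine wins 12–10.
  Irvine vs Kenton: Kenton wins 17–5.
  Irvine vs Dover: Irvine wins 12–10.
  Irvine vs Linden: Irvine wins 19–3.
  Elmhurst vs Kenton: Kenton wins 17–5.
  Elmhurst vs Dover: Dover wins 14–8.
  Elmhurst vs Linden: Elmhurst wins 19–3.
  Kenton vs Dover: Kenton wins 12–10.
  Kenton vs Linden: Kenton wins 19–3.
  Dover vs Linden: Dover wins 14–8.
Copeland scores (wins − losses):
  Brookfield: 1 − 4 = -3
  Irvine: 4 − 1 = 3
  Elmhurst: 2 − 3 = -1
  Kenton: 5 − 0 = 5
  Dover: 3 − 2 = 1
  Linden: 0 − 5 = -5
Kenton has the best Copeland score.

Kenton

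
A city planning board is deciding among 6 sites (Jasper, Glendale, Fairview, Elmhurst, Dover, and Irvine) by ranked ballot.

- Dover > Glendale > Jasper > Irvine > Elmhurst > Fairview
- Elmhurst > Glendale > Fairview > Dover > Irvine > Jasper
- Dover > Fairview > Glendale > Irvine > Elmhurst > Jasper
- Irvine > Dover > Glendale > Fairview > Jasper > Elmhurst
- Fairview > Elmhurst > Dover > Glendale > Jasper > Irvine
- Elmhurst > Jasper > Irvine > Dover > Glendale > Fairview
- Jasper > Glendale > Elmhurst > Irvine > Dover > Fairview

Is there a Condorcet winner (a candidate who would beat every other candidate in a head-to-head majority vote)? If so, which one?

Head-to-head results (7 voters total):
Jasper vs Glendale: Glendale wins 5–2.
Jasper vs Fairview: Fairview wins 4–3.
Jasper vs Elmhurst: Elmhurst wins 4–3.
Jasper vs Dover: Dover wins 5–2.
Jasper vs Irvine: Jasper wins 4–3.
Glendale vs Fairview: Glendale wins 5–2.
Glendale vs Elmhurst: Glendale wins 4–3.
Glendale vs Dover: Dover wins 5–2.
Glendale vs Irvine: Glendale wins 5–2.
Fairview vs Elmhurst: Elmhurst wins 4–3.
Fairview vs Dover: Dover wins 5–2.
Fairview vs Irvine: Irvine wins 4–3.
Elmhurst vs Dover: Elmhurst wins 4–3.
Elmhurst vs Irvine: Elmhurst wins 4–3.
Dover vs Irvine: Dover wins 4–3.
No candidate beats all others: Jasper beats Irvine beats Fairview beats Jasper, a majority cycle.

None — there is no Condorcet winner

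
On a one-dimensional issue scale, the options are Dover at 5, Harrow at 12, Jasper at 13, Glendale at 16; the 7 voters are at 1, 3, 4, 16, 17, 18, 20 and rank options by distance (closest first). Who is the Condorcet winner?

Glendale

With single-peaked preferences on a line, the Condorcet winner is the candidate closest to the median voter.
The median voter (position 16) is closest to Glendale at 16.
Check: Glendale vs Dover — voters closer to Glendale: 4 of 7.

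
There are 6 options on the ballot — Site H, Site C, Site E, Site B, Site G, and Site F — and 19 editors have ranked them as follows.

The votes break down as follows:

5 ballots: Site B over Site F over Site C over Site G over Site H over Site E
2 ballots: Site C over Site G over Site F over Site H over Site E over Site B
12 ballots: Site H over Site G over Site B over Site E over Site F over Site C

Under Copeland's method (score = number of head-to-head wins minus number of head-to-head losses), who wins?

Pairwise results:
  Site H vs Site C: Site H wins 12–7.
  Site H vs Site E: Site H wins 19–0.
  Site H vs Site B: Site H wins 14–5.
  Site H vs Site G: Site H wins 12–7.
  Site H vs Site F: Site H wins 12–7.
  Site C vs Site E: Site E wins 12–7.
  Site C vs Site B: Site B wins 17–2.
  Site C vs Site G: Site G wins 12–7.
  Site C vs Site F: Site F wins 17–2.
  Site E vs Site B: Site B wins 17–2.
  Site E vs Site G: Site G wins 19–0.
  Site E vs Site F: Site E wins 12–7.
  Site B vs Site G: Site G wins 14–5.
  Site B vs Site F: Site B wins 17–2.
  Site G vs Site F: Site G wins 14–5.
Copeland scores (wins − losses):
  Site H: 5 − 0 = 5
  Site C: 0 − 5 = -5
  Site E: 2 − 3 = -1
  Site B: 3 − 2 = 1
  Site G: 4 − 1 = 3
  Site F: 1 − 4 = -3
Site H has the best Copeland score.

Site H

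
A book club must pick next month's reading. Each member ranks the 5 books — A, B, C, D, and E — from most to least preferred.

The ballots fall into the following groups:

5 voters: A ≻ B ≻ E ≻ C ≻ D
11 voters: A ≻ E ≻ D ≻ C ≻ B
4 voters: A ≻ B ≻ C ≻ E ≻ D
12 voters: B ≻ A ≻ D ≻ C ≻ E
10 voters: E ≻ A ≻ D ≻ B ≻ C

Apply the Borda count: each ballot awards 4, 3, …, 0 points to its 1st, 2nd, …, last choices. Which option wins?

Borda scores:
  A: 5·4 + 11·4 + 4·4 + 12·3 + 10·3 = 146
  B: 5·3 + 11·0 + 4·3 + 12·4 + 10·1 = 85
  C: 5·1 + 11·1 + 4·2 + 12·1 + 10·0 = 36
  D: 5·0 + 11·2 + 4·0 + 12·2 + 10·2 = 66
  E: 5·2 + 11·3 + 4·1 + 12·0 + 10·4 = 87
A has the highest total.

A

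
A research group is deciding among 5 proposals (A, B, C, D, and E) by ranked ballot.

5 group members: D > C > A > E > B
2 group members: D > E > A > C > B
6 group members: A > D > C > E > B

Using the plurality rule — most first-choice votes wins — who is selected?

First-place vote totals:
  A: 6
  B: 0
  C: 0
  D: 7
  E: 0
D has the most first-place votes.

D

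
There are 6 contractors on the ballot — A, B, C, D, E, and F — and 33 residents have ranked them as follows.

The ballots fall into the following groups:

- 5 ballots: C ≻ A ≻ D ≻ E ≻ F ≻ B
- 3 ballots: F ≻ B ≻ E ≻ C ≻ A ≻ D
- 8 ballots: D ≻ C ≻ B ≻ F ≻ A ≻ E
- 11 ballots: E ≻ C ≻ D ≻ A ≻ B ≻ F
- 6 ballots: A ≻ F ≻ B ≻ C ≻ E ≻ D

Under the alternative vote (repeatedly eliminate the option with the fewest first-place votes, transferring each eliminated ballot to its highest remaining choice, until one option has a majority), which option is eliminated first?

Round 1: E 11, D 8, A 6, C 5, F 3, B 0. B has the fewest and is eliminated.
Round 2: E 11, D 8, A 6, C 5, F 3. F has the fewest and is eliminated.
Round 3: E 14, D 8, A 6, C 5. C has the fewest and is eliminated.
Round 4: E 14, A 11, D 8. D has the fewest and is eliminated.
Round 5: A 19, E 14. A has a majority.

B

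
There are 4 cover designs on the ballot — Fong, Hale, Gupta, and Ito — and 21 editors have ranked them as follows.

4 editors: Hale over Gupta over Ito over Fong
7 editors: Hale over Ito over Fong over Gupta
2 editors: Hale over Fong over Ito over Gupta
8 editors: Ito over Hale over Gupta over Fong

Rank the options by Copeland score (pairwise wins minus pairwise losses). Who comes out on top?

Pairwise results:
  Fong vs Hale: Hale wins 21–0.
  Fong vs Gupta: Gupta wins 12–9.
  Fong vs Ito: Ito wins 19–2.
  Hale vs Gupta: Hale wins 21–0.
  Hale vs Ito: Hale wins 13–8.
  Gupta vs Ito: Ito wins 17–4.
Copeland scores (wins − losses):
  Fong: 0 − 3 = -3
  Hale: 3 − 0 = 3
  Gupta: 1 − 2 = -1
  Ito: 2 − 1 = 1
Hale has the best Copeland score.

Hale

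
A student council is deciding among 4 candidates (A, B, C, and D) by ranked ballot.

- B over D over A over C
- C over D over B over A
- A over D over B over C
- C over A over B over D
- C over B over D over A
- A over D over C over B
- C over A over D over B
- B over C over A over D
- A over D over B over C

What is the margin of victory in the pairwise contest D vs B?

Ballots ranking D above B: 5.
Ballots ranking B above D: 4.
D wins 5–4, a margin of 1.

1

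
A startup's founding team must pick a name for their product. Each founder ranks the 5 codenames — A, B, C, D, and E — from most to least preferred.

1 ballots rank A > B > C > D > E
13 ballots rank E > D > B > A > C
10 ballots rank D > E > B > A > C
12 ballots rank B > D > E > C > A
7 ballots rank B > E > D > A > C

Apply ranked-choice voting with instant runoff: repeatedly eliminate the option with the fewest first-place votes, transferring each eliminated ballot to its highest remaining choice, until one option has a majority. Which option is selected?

E

Round 1: B 19, E 13, D 10, A 1, C 0. C has the fewest and is eliminated.
Round 2: B 19, E 13, D 10, A 1. A has the fewest and is eliminated.
Round 3: B 20, E 13, D 10. D has the fewest and is eliminated.
Round 4: E 23, B 20. E has a majority.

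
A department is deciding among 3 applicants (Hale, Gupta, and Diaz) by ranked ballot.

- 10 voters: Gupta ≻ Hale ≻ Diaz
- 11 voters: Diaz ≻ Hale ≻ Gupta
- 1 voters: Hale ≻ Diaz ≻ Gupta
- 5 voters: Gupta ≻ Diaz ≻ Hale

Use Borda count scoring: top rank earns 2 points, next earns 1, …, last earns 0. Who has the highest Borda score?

Borda scores:
  Hale: 10·1 + 11·1 + 2 + 5·0 = 23
  Gupta: 10·2 + 11·0 + 0 + 5·2 = 30
  Diaz: 10·0 + 11·2 + 1 + 5·1 = 28
Gupta has the highest total.

Gupta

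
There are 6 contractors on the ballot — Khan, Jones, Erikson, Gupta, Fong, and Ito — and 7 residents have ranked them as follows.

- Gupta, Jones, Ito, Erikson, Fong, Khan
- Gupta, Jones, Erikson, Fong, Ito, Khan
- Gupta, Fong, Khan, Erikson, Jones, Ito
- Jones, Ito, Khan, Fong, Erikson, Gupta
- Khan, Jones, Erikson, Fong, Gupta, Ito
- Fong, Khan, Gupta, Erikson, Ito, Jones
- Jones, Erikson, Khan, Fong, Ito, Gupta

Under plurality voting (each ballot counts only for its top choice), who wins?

Gupta

First-place vote totals:
  Khan: 1
  Jones: 2
  Erikson: 0
  Gupta: 3
  Fong: 1
  Ito: 0
Gupta has the most first-place votes.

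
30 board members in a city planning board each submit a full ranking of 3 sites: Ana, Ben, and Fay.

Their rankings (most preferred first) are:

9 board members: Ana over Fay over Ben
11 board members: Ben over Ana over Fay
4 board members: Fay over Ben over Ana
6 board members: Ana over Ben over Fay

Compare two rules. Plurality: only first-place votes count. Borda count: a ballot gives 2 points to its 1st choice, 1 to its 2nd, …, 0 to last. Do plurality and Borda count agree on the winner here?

Yes

Plurality first-place counts: Ana 15, Ben 11, Fay 4 → Ana.
Borda totals: Ana 41, Ben 32, Fay 17 → Ana.
The two rules agree on Ana.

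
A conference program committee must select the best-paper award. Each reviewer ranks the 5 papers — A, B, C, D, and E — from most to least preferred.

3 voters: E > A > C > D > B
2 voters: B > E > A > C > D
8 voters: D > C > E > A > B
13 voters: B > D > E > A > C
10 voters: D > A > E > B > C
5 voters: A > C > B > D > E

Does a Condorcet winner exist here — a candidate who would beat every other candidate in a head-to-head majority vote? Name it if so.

D

Head-to-head results (41 voters total):
A vs B: A wins 26–15.
A vs C: A wins 33–8.
A vs D: D wins 31–10.
A vs E: E wins 26–15.
B vs C: B wins 25–16.
B vs D: D wins 21–20.
B vs E: E wins 21–20.
C vs D: D wins 31–10.
C vs E: E wins 28–13.
D vs E: D wins 36–5.
D beats each rival — A (31–10), B (21–20), C (31–10), E (36–5) — so D is the Condorcet winner.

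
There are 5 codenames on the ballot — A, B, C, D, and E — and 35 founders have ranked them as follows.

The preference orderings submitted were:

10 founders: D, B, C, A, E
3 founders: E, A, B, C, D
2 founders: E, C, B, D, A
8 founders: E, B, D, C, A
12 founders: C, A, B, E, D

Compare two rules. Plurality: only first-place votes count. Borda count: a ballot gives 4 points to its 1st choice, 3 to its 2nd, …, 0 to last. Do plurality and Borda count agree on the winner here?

No

Plurality first-place counts: A 0, B 0, C 12, D 10, E 13 → E.
Borda totals: A 55, B 88, C 85, D 58, E 64 → B.
The two rules disagree: plurality picks E, Borda picks B.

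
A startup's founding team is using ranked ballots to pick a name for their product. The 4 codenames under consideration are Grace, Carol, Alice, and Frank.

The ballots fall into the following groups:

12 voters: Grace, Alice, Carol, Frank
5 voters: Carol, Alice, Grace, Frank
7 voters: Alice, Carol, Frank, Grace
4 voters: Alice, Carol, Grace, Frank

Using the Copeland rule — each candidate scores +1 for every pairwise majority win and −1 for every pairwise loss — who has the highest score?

Pairwise results:
  Grace vs Carol: Carol wins 16–12.
  Grace vs Alice: Alice wins 16–12.
  Grace vs Frank: Grace wins 21–7.
  Carol vs Alice: Alice wins 23–5.
  Carol vs Frank: Carol wins 28–0.
  Alice vs Frank: Alice wins 28–0.
Copeland scores (wins − losses):
  Grace: 1 − 2 = -1
  Carol: 2 − 1 = 1
  Alice: 3 − 0 = 3
  Frank: 0 − 3 = -3
Alice has the best Copeland score.

Alice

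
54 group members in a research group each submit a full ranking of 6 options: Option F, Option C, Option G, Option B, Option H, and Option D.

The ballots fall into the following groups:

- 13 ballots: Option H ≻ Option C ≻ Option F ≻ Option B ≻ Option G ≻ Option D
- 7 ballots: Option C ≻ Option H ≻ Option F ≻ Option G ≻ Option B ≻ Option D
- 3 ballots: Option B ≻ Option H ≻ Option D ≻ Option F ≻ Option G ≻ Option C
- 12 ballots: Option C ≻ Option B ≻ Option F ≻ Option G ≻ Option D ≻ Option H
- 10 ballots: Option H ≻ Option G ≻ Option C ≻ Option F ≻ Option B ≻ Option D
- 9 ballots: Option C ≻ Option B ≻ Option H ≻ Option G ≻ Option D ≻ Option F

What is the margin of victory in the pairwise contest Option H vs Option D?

30

Ballots ranking Option H above Option D: 13+7+3+10+9 = 42.
Ballots ranking Option D above Option H: 12.
Option H wins 42–12, a margin of 30.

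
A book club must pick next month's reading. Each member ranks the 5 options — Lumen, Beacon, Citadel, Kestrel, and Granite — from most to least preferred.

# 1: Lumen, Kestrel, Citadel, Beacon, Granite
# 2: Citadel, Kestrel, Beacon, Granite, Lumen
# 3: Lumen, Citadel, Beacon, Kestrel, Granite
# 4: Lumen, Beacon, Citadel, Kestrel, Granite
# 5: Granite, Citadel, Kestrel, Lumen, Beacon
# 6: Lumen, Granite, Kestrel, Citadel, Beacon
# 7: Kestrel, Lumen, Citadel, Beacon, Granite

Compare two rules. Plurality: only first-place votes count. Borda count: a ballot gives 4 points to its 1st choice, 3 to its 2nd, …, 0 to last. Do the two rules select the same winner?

Plurality first-place counts: Lumen 4, Beacon 0, Citadel 1, Kestrel 1, Granite 1 → Lumen.
Borda totals: Lumen 20, Beacon 9, Citadel 17, Kestrel 16, Granite 8 → Lumen.
The two rules agree on Lumen.

Yes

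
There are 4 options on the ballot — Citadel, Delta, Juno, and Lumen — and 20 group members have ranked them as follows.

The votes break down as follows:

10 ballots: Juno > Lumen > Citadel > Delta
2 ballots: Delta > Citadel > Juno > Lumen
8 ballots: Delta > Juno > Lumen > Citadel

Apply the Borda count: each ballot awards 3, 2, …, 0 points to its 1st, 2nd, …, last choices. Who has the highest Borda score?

Juno

Borda scores:
  Citadel: 10·1 + 2·2 + 8·0 = 14
  Delta: 10·0 + 2·3 + 8·3 = 30
  Juno: 10·3 + 2·1 + 8·2 = 48
  Lumen: 10·2 + 2·0 + 8·1 = 28
Juno has the highest total.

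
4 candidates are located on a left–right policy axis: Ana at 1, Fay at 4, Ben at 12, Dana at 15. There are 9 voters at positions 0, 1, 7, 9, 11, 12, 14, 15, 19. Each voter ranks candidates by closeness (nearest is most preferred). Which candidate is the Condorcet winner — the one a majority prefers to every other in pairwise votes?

Ben

With single-peaked preferences on a line, the Condorcet winner is the candidate closest to the median voter.
The median voter (position 11) is closest to Ben at 12.
Check: Ben vs Ana — voters closer to Ben: 7 of 9.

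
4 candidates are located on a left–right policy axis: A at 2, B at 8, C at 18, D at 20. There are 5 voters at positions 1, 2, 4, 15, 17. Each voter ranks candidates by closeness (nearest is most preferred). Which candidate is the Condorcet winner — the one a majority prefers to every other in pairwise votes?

A

With single-peaked preferences on a line, the Condorcet winner is the candidate closest to the median voter.
The median voter (position 4) is closest to A at 2.
Check: A vs D — voters closer to A: 3 of 5.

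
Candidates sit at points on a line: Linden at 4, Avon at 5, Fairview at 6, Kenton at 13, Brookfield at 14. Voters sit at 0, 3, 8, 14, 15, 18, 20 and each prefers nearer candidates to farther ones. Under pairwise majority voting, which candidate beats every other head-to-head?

With single-peaked preferences on a line, the Condorcet winner is the candidate closest to the median voter.
The median voter (position 14) is closest to Brookfield at 14.
Check: Brookfield vs Linden — voters closer to Brookfield: 4 of 7.

Brookfield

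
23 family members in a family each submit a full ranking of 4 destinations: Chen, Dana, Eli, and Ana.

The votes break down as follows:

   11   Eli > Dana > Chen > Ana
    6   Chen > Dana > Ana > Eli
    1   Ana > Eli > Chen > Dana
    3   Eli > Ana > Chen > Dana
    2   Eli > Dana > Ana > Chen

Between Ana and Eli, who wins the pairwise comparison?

Eli

Ballots ranking Ana above Eli: 6+1 = 7.
Ballots ranking Eli above Ana: 11+3+2 = 16.
Eli wins the head-to-head, 16–7.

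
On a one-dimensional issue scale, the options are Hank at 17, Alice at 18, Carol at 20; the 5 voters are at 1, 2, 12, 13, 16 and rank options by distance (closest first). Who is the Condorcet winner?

Hank

With single-peaked preferences on a line, the Condorcet winner is the candidate closest to the median voter.
The median voter (position 12) is closest to Hank at 17.
Check: Hank vs Alice — voters closer to Hank: 5 of 5.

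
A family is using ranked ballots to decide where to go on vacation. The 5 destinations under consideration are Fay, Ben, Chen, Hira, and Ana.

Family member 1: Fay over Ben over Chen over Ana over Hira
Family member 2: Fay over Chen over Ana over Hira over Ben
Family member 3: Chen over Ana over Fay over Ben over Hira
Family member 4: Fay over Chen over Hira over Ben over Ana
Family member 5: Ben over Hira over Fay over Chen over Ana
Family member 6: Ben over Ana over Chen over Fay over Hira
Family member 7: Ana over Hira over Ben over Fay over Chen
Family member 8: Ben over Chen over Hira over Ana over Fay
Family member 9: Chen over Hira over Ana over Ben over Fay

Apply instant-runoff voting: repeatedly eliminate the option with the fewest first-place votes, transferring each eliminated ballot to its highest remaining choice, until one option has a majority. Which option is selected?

Ben

Round 1: Fay 3, Ben 3, Chen 2, Ana 1, Hira 0. Hira has the fewest and is eliminated.
Round 2: Fay 3, Ben 3, Chen 2, Ana 1. Ana has the fewest and is eliminated.
Round 3: Ben 4, Fay 3, Chen 2. Chen has the fewest and is eliminated.
Round 4: Ben 5, Fay 4. Ben has a majority.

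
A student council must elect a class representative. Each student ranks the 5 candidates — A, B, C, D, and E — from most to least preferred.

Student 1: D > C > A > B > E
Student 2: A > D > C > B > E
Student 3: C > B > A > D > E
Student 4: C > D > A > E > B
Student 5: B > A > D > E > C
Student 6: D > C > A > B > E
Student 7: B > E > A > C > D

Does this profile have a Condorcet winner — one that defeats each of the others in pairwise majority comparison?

No

Head-to-head results (7 voters total):
A vs B: A wins 4–3.
A vs C: C wins 4–3.
A vs D: A wins 4–3.
A vs E: A wins 6–1.
B vs C: C wins 5–2.
B vs D: D wins 4–3.
B vs E: B wins 6–1.
C vs D: D wins 4–3.
C vs E: C wins 5–2.
D vs E: D wins 6–1.
No candidate beats all others: A beats D beats C beats A, a majority cycle.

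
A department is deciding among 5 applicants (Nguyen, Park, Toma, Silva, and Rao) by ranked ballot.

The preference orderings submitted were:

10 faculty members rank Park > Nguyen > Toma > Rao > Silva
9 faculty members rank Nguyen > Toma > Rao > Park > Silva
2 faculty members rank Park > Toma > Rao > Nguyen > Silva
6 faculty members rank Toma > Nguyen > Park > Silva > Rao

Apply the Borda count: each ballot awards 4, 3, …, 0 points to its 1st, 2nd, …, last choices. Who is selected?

Nguyen

Borda scores:
  Nguyen: 10·3 + 9·4 + 2·1 + 6·3 = 86
  Park: 10·4 + 9·1 + 2·4 + 6·2 = 69
  Toma: 10·2 + 9·3 + 2·3 + 6·4 = 77
  Silva: 10·0 + 9·0 + 2·0 + 6·1 = 6
  Rao: 10·1 + 9·2 + 2·2 + 6·0 = 32
Nguyen has the highest total.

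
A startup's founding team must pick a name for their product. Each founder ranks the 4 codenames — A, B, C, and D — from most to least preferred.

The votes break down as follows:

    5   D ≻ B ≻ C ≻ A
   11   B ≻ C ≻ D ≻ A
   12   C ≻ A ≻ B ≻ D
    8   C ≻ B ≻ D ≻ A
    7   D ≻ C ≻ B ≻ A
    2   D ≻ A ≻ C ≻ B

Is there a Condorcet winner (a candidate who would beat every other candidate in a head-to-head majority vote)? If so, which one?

Head-to-head results (45 voters total):
A vs B: B wins 31–14.
A vs C: C wins 43–2.
A vs D: D wins 33–12.
B vs C: C wins 29–16.
B vs D: B wins 31–14.
C vs D: C wins 31–14.
C beats each rival — A (43–2), B (29–16), D (31–14) — so C is the Condorcet winner.

C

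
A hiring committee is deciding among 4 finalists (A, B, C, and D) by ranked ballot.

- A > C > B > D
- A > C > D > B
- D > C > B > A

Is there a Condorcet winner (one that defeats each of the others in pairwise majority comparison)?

Head-to-head results (3 voters total):
A vs B: A wins 2–1.
A vs C: A wins 2–1.
A vs D: A wins 2–1.
B vs C: C wins 3–0.
B vs D: D wins 2–1.
C vs D: C wins 2–1.
A beats each rival — B (2–1), C (2–1), D (2–1) — so A is the Condorcet winner.

Yes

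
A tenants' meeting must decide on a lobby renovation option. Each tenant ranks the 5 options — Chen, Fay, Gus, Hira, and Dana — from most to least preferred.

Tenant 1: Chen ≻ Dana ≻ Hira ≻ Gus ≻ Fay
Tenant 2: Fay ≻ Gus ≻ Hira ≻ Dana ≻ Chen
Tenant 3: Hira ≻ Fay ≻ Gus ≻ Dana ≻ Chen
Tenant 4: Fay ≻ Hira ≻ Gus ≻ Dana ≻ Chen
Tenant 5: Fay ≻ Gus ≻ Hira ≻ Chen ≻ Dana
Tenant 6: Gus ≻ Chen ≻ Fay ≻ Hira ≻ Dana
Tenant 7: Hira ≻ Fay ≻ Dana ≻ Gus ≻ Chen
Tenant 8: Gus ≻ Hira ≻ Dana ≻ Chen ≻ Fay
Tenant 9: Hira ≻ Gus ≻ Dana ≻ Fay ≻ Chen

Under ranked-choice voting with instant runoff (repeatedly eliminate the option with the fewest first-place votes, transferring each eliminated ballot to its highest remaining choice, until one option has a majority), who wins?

Round 1: Fay 3, Hira 3, Gus 2, Chen 1, Dana 0. Dana has the fewest and is eliminated.
Round 2: Fay 3, Hira 3, Gus 2, Chen 1. Chen has the fewest and is eliminated.
Round 3: Hira 4, Fay 3, Gus 2. Gus has the fewest and is eliminated.
Round 4: Hira 5, Fay 4. Hira has a majority.

Hira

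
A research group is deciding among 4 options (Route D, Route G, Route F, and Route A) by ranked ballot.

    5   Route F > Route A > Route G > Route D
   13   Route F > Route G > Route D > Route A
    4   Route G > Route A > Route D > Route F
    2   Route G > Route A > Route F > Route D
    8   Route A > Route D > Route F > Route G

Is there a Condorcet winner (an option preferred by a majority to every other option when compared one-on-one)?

Yes

Head-to-head results (32 voters total):
Route D vs Route G: Route G wins 24–8.
Route D vs Route F: Route F wins 20–12.
Route D vs Route A: Route A wins 19–13.
Route G vs Route F: Route F wins 26–6.
Route G vs Route A: Route G wins 19–13.
Route F vs Route A: Route F wins 18–14.
Route F beats each rival — Route D (20–12), Route G (26–6), Route A (18–14) — so Route F is the Condorcet winner.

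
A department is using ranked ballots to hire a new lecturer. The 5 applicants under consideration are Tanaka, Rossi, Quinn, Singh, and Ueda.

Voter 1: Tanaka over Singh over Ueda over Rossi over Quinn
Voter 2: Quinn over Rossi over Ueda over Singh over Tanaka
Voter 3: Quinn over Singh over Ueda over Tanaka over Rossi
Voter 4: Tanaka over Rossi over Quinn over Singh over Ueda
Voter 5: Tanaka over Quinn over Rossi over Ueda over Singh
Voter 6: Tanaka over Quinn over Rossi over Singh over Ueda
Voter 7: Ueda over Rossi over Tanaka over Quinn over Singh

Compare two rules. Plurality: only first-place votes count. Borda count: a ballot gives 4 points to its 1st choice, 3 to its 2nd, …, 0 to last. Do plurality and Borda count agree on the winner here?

Yes

Plurality first-place counts: Tanaka 4, Rossi 0, Quinn 2, Singh 0, Ueda 1 → Tanaka.
Borda totals: Tanaka 19, Rossi 14, Quinn 17, Singh 9, Ueda 11 → Tanaka.
The two rules agree on Tanaka.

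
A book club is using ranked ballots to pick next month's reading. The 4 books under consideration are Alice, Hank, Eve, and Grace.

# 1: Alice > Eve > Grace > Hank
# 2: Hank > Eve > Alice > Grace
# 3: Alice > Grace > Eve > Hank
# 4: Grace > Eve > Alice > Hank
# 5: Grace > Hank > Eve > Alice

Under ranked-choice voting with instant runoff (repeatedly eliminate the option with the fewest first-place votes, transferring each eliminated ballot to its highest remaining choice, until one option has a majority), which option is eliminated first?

Eve

Round 1: Alice 2, Grace 2, Hank 1, Eve 0. Eve has the fewest and is eliminated.
Round 2: Alice 2, Grace 2, Hank 1. Hank has the fewest and is eliminated.
Round 3: Alice 3, Grace 2. Alice has a majority.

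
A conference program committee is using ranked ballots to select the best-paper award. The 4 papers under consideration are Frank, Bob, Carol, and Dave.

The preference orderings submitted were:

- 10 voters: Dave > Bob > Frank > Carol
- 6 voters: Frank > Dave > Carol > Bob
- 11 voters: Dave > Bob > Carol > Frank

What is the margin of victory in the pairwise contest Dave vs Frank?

Ballots ranking Dave above Frank: 10+11 = 21.
Ballots ranking Frank above Dave: 6.
Dave wins 21–6, a margin of 15.

15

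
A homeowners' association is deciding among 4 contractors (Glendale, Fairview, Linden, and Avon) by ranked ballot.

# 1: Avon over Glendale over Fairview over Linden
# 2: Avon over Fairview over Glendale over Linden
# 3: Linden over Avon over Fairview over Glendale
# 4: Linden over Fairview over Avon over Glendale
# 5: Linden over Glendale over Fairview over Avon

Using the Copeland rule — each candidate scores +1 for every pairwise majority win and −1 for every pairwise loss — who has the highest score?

Linden

Pairwise results:
  Glendale vs Fairview: Fairview wins 3–2.
  Glendale vs Linden: Linden wins 3–2.
  Glendale vs Avon: Avon wins 4–1.
  Fairview vs Linden: Linden wins 3–2.
  Fairview vs Avon: Avon wins 3–2.
  Linden vs Avon: Linden wins 3–2.
Copeland scores (wins − losses):
  Glendale: 0 − 3 = -3
  Fairview: 1 − 2 = -1
  Linden: 3 − 0 = 3
  Avon: 2 − 1 = 1
Linden has the best Copeland score.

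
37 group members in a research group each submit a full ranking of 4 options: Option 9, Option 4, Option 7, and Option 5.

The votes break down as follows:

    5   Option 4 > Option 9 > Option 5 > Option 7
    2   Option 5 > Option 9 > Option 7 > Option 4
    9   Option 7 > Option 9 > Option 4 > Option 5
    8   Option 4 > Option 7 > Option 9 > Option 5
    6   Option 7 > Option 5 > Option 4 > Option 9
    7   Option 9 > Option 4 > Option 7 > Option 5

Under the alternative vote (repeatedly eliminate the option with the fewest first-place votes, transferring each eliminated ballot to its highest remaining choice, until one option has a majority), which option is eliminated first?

Option 5

Round 1: Option 7 15, Option 4 13, Option 9 7, Option 5 2. Option 5 has the fewest and is eliminated.
Round 2: Option 7 15, Option 4 13, Option 9 9. Option 9 has the fewest and is eliminated.
Round 3: Option 4 20, Option 7 17. Option 4 has a majority.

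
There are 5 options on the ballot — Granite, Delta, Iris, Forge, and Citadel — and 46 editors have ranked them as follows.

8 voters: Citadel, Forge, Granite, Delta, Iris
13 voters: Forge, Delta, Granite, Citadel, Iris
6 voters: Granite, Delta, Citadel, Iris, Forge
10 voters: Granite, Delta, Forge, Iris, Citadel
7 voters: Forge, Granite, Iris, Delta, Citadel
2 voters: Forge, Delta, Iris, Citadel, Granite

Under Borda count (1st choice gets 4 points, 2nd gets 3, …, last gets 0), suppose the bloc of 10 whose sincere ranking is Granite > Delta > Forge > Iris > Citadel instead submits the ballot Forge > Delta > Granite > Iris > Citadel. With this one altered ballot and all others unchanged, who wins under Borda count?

Borda totals with the altered ballot: Granite 107, Delta 108, Iris 34, Forge 152, Citadel 59.
The winner is unchanged: still Forge.

Forge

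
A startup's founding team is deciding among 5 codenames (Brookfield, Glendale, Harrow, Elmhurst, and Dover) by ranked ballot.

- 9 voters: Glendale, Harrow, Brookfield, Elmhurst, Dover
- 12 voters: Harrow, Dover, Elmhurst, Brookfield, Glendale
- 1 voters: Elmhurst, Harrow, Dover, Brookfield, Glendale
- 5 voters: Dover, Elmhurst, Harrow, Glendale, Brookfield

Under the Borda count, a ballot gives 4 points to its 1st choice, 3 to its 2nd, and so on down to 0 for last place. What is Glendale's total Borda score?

41

Borda scores:
  Brookfield: 9·2 + 12·1 + 1 + 5·0 = 31
  Glendale: 9·4 + 12·0 + 0 + 5·1 = 41
  Harrow: 9·3 + 12·4 + 3 + 5·2 = 88
  Elmhurst: 9·1 + 12·2 + 4 + 5·3 = 52
  Dover: 9·0 + 12·3 + 2 + 5·4 = 58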